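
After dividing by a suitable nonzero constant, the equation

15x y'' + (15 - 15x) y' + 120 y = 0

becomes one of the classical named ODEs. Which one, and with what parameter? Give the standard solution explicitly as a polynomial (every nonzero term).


All three coefficients share the factor 15; dividing through by 15 gives  x y'' + (1 - x) y' + 8 y = 0.
This matches the Laguerre equation x y'' + (1 - x) y' + n y = 0 with n = 8; the polynomial solution is L_8(x).
With y = sum_k a_k x^k, matching x^k gives (k+1)k a_{k+1} + (k+1) a_{k+1} - k a_k + n a_k = 0, i.e. (k+1)^2 a_{k+1} = (k - n) a_k = (k - 8) a_k. The right side vanishes at k = 8, so the series terminates at degree 8.
Standard normalization L_n(0) = 1 gives a_0 = 1. Work upward with a_{k+1} = (k - 8) a_k / (k+1)^2:
  a_1 = (0 - 8)(1) / 1^2 = -8/1 = -8
  a_2 = (1 - 8)(-8) / 2^2 = 56/4 = 14
  a_3 = (2 - 8)(14) / 3^2 = -84/9 = -28/3
  a_4 = (3 - 8)(-28/3) / 4^2 = (140/3)/16 = 35/12
  a_5 = (4 - 8)(35/12) / 5^2 = (-35/3)/25 = -7/15
  a_6 = (5 - 8)(-7/15) / 6^2 = (7/5)/36 = 7/180
  a_7 = (6 - 8)(7/180) / 7^2 = (-7/90)/49 = -1/630
  a_8 = (7 - 8)(-1/630) / 8^2 = (1/630)/64 = 1/40320
Hence L_8(x) = x^8/40320 - x^7/630 + 7 x^6/180 - 7 x^5/15 + 35 x^4/12 - 28 x^3/3 + 14 x^2 - 8 x + 1.

L_8(x); series = x^8/40320 - x^7/630 + 7 x^6/180 - 7 x^5/15 + 35 x^4/12 - 28 x^3/3 + 14 x^2 - 8 x + 1


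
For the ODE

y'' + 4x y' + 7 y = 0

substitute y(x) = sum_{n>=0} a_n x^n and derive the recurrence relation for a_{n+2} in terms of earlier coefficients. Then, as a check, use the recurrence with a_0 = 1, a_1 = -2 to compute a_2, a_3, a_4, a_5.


Substitute y = sum_n a_n x^n.
y''(x) has coefficient (n+2)(n+1) a_{n+2} at x^n;
4 x y'(x) has coefficient 4 n a_n at x^n (shift);
7 y(x) has coefficient 7 a_n at x^n.
Matching x^n: (n+2)(n+1) a_{n+2} + (4n + 7) a_n = 0.
Thus a_{n+2} = (-4n - 7) / ((n+1)(n+2)) * a_n.

Check with a_0 = 1, a_1 = -2 (apply the recurrence for n = 0, 1, 2, 3): a_0 = 1, a_1 = -2, a_2 = -7/2, a_3 = 11/3, a_4 = 35/8, a_5 = -209/60.

a_(n+2) = (-4n - 7) / ((n+1)(n+2)) * a_n; check: a_0 = 1, a_1 = -2, a_2 = -7/2, a_3 = 11/3, a_4 = 35/8, a_5 = -209/60


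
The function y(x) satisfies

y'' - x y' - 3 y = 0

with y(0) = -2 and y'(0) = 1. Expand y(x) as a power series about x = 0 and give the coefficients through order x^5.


Ansatz: y(x) = sum_{n>=0} a_n x^n, so y'(x) = sum_{n>=1} n a_n x^(n-1) and y''(x) = sum_{n>=2} n(n-1) a_n x^(n-2).
Substitute into P(x) y'' + Q(x) y' + R(x) y = 0 with P(x) = 1, Q(x) = -x, R(x) = -3, and match powers of x.
Initial conditions: a_0 = -2, a_1 = 1.
Setting the coefficient of each power of x to zero and solving order by order (substituting the coefficients already found):
  x^0: 2 a_2 - 3 a_0 = 0  ->  2 a_2 = 3 a_0 = -6  ->  a_2 = -3
  x^1: 6 a_3 - 4 a_1 = 0  ->  6 a_3 = 4 a_1 = 4  ->  a_3 = 2/3
  x^2: 12 a_4 - 5 a_2 = 0  ->  12 a_4 = 5 a_2 = -15  ->  a_4 = -5/4
  x^3: 20 a_5 - 6 a_3 = 0  ->  20 a_5 = 6 a_3 = 4  ->  a_5 = 1/5
Truncated series: y(x) = -2 + x - 3 x^2 + (2/3) x^3 - (5/4) x^4 + (1/5) x^5 + O(x^6).

a_0 = -2; a_1 = 1; a_2 = -3; a_3 = 2/3; a_4 = -5/4; a_5 = 1/5


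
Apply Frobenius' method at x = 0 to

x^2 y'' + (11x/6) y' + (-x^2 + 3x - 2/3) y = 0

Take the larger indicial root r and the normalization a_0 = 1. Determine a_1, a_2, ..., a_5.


Write in Frobenius form y'' + (p(x)/x) y' + (q(x)/x^2) y = 0:
  p(x) = 11/6,  q(x) = -x^2 + 3x - 2/3.
Indicial equation: r(r-1) + (11/6) r + (-2/3) = 0 -> roots r_1 = 1/2, r_2 = -4/3.
Take r = r_1 = 1/2. Let y(x) = x^r sum_{n>=0} a_n x^n with a_0 = 1.
Substitute y = x^r sum a_n x^n and match x^{r+n}. The recurrence is
  D(n) a_n + 3 a_{n-1} - 1 a_{n-2} = 0,  where D(n) = (r+n)(r+n-1) + (11/6)(r+n) + (-2/3).
  a_n = [-3 a_{n-1} + 1 a_{n-2}] / D(n).
Since the indicial polynomial factors as (r - r_1)(r - r_2), D(n) = (r_1 + n - r_1)(r_1 + n - r_2) = n(n + 11/6).
Evaluating step by step (a_0 = 1):
  n = 1: D(1) = 1(1 + 11/6) = 17/6; numerator = -3(1) = -3; a_1 = (-3)/(17/6) = -18/17
  n = 2: D(2) = 2(2 + 11/6) = 23/3; numerator = -3(-18/17) + 1(1) = 71/17; a_2 = (71/17)/(23/3) = 213/391
  n = 3: D(3) = 3(3 + 11/6) = 29/2; numerator = -3(213/391) + 1(-18/17) = -1053/391; a_3 = (-1053/391)/(29/2) = -2106/11339
  n = 4: D(4) = 4(4 + 11/6) = 70/3; numerator = -3(-2106/11339) + 1(213/391) = 735/667; a_4 = (735/667)/(70/3) = 63/1334
  n = 5: D(5) = 5(5 + 11/6) = 205/6; numerator = -3(63/1334) + 1(-2106/11339) = -7425/22678; a_5 = (-7425/22678)/(205/6) = -4455/464899

r = 1/2; a_0 = 1; a_1 = -18/17; a_2 = 213/391; a_3 = -2106/11339; a_4 = 63/1334; a_5 = -4455/464899


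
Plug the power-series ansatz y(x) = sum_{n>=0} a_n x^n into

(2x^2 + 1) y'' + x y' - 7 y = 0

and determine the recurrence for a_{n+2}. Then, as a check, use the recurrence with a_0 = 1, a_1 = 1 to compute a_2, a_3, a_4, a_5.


Substitute y = sum_n a_n x^n.
(1 + 2 x^2) y'' contributes (n+2)(n+1) a_{n+2} + 2 n(n-1) a_n at x^n.
x y'(x) contributes n a_n at x^n.
-7 y(x) contributes -7 a_n at x^n.
Matching x^n: (n+2)(n+1) a_{n+2} + (2 n(n-1) + n - 7) a_n = 0.
Thus a_{n+2} = (-2 n(n-1) - n + 7) / ((n+1)(n+2)) * a_n.

Check with a_0 = 1, a_1 = 1 (apply the recurrence for n = 0, 1, 2, 3): a_0 = 1, a_1 = 1, a_2 = 7/2, a_3 = 1, a_4 = 7/24, a_5 = -2/5.

a_(n+2) = (-2 n(n-1) - n + 7) / ((n+1)(n+2)) * a_n; check: a_0 = 1, a_1 = 1, a_2 = 7/2, a_3 = 1, a_4 = 7/24, a_5 = -2/5


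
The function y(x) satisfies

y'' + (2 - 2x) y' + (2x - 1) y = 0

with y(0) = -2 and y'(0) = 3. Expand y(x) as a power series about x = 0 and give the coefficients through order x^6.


Ansatz: y(x) = sum_{n>=0} a_n x^n, so y'(x) = sum_{n>=1} n a_n x^(n-1) and y''(x) = sum_{n>=2} n(n-1) a_n x^(n-2).
Substitute into P(x) y'' + Q(x) y' + R(x) y = 0 with P(x) = 1, Q(x) = 2 - 2x, R(x) = 2x - 1, and match powers of x.
Initial conditions: a_0 = -2, a_1 = 3.
Setting the coefficient of each power of x to zero and solving order by order (substituting the coefficients already found):
  x^0: 2 a_2 + 2 a_1 - a_0 = 0  ->  2 a_2 = -2 a_1 + a_0 = -8  ->  a_2 = -4
  x^1: 6 a_3 + 4 a_2 - 3 a_1 + 2 a_0 = 0  ->  6 a_3 = -4 a_2 + 3 a_1 - 2 a_0 = 29  ->  a_3 = 29/6
  x^2: 12 a_4 + 6 a_3 - 5 a_2 + 2 a_1 = 0  ->  12 a_4 = -6 a_3 + 5 a_2 - 2 a_1 = -55  ->  a_4 = -55/12
  x^3: 20 a_5 + 8 a_4 - 7 a_3 + 2 a_2 = 0  ->  20 a_5 = -8 a_4 + 7 a_3 - 2 a_2 = 157/2  ->  a_5 = 157/40
  x^4: 30 a_6 + 10 a_5 - 9 a_4 + 2 a_3 = 0  ->  30 a_6 = -10 a_5 + 9 a_4 - 2 a_3 = -541/6  ->  a_6 = -541/180
Truncated series: y(x) = -2 + 3 x - 4 x^2 + (29/6) x^3 - (55/12) x^4 + (157/40) x^5 - (541/180) x^6 + O(x^7).

a_0 = -2; a_1 = 3; a_2 = -4; a_3 = 29/6; a_4 = -55/12; a_5 = 157/40; a_6 = -541/180


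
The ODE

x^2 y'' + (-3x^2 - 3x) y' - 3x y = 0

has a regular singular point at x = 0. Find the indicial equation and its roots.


Divide by x^2 to reach normal form y'' + P_1(x) y' + P_2(x) y = 0 with P_1(x) = -3 - 3/x and P_2(x) = -3/x.
x = 0 is a singular point because the y'-coefficient -3 - 3/x has a pole at x = 0 and the y-coefficient -3/x has a pole at x = 0.
It is a regular singular point because x P_1(x) = p(x) = -3x - 3 and x^2 P_2(x) = q(x) = -3x are polynomials, hence analytic at x = 0.
p(0) = -3,  q(0) = 0.
Indicial equation: r(r-1) + p(0) r + q(0) = 0, i.e. r^2 + (p(0) - 1) r + q(0) = 0, i.e. r^2 - 4 r = 0.
Discriminant: (-4)^2 - 4(0) = 16, so r = (4 ± 4)/2.
Solving: r_1 = 4, r_2 = 0.

indicial: r^2 - 4 r = 0; roots r_1 = 4, r_2 = 0


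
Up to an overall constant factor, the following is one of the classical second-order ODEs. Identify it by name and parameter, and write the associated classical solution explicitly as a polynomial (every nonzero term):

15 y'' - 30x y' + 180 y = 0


All three coefficients share the factor 15; dividing through by 15 gives  y'' - 2x y' + 12 y = 0.
This matches the Hermite equation y'' - 2x y' + 2n y = 0 with 2n = 12, so n = 6; the polynomial solution is H_6(x).
With y = sum_k a_k x^k, matching x^k gives (k+2)(k+1) a_{k+2} = 2(k - n) a_k = 2(k - 6) a_k. The right side vanishes at k = 6, so the series with the parity of 6 terminates at degree 6.
Standard normalization: leading coefficient of H_n is 2^n, so a_6 = 2^6 = 64. Work downward with a_k = (k+1)(k+2) a_{k+2} / (2(k - n)):
  a_4 = (5)(6)(64) / (2(4 - 6)) = 1920/(-4) = -480
  a_2 = (3)(4)(-480) / (2(2 - 6)) = -5760/(-8) = 720
  a_0 = (1)(2)(720) / (2(0 - 6)) = 1440/(-12) = -120
Hence H_6(x) = 64 x^6 - 480 x^4 + 720 x^2 - 120.

H_6(x); series = 64 x^6 - 480 x^4 + 720 x^2 - 120


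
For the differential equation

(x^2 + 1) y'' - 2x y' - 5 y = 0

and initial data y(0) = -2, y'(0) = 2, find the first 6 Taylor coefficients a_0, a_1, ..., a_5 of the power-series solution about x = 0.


Ansatz: y(x) = sum_{n>=0} a_n x^n, so y'(x) = sum_{n>=1} n a_n x^(n-1) and y''(x) = sum_{n>=2} n(n-1) a_n x^(n-2).
Substitute into P(x) y'' + Q(x) y' + R(x) y = 0 with P(x) = x^2 + 1, Q(x) = -2x, R(x) = -5, and match powers of x.
Initial conditions: a_0 = -2, a_1 = 2.
Setting the coefficient of each power of x to zero and solving order by order (substituting the coefficients already found):
  x^0: 2 a_2 - 5 a_0 = 0  ->  2 a_2 = 5 a_0 = -10  ->  a_2 = -5
  x^1: 6 a_3 - 7 a_1 = 0  ->  6 a_3 = 7 a_1 = 14  ->  a_3 = 7/3
  x^2: 12 a_4 - 7 a_2 = 0  ->  12 a_4 = 7 a_2 = -35  ->  a_4 = -35/12
  x^3: 20 a_5 - 5 a_3 = 0  ->  20 a_5 = 5 a_3 = 35/3  ->  a_5 = 7/12
Truncated series: y(x) = -2 + 2 x - 5 x^2 + (7/3) x^3 - (35/12) x^4 + (7/12) x^5 + O(x^6).

a_0 = -2; a_1 = 2; a_2 = -5; a_3 = 7/3; a_4 = -35/12; a_5 = 7/12


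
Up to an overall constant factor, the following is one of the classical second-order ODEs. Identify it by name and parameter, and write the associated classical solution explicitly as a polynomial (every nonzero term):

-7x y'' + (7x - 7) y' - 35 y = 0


All three coefficients share the factor -7; dividing through by -7 gives  x y'' + (1 - x) y' + 5 y = 0.
This matches the Laguerre equation x y'' + (1 - x) y' + n y = 0 with n = 5; the polynomial solution is L_5(x).
With y = sum_k a_k x^k, matching x^k gives (k+1)k a_{k+1} + (k+1) a_{k+1} - k a_k + n a_k = 0, i.e. (k+1)^2 a_{k+1} = (k - n) a_k = (k - 5) a_k. The right side vanishes at k = 5, so the series terminates at degree 5.
Standard normalization L_n(0) = 1 gives a_0 = 1. Work upward with a_{k+1} = (k - 5) a_k / (k+1)^2:
  a_1 = (0 - 5)(1) / 1^2 = -5/1 = -5
  a_2 = (1 - 5)(-5) / 2^2 = 20/4 = 5
  a_3 = (2 - 5)(5) / 3^2 = -15/9 = -5/3
  a_4 = (3 - 5)(-5/3) / 4^2 = (10/3)/16 = 5/24
  a_5 = (4 - 5)(5/24) / 5^2 = (-5/24)/25 = -1/120
Hence L_5(x) = -x^5/120 + 5 x^4/24 - 5 x^3/3 + 5 x^2 - 5 x + 1.

L_5(x); series = -x^5/120 + 5 x^4/24 - 5 x^3/3 + 5 x^2 - 5 x + 1


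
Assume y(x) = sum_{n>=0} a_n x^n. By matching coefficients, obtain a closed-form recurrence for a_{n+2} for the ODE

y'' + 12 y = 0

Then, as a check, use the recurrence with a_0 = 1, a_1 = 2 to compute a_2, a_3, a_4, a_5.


Substitute y = sum_n a_n x^n into y'' + (const) y = 0.
y''(x) = sum_{n>=0} (n+2)(n+1) a_{n+2} x^n.
The ODE becomes sum_n [(n+2)(n+1) a_{n+2} + 12 a_n] x^n = 0.
Setting each coefficient to zero gives the recurrence:
  (n+2)(n+1) a_{n+2} + 12 a_n = 0,
  a_{n+2} = -12 / ((n+1)(n+2)) a_n.

Check with a_0 = 1, a_1 = 2 (apply the recurrence for n = 0, 1, 2, 3): a_0 = 1, a_1 = 2, a_2 = -6, a_3 = -4, a_4 = 6, a_5 = 12/5.

a_{n+2} = -12/((n+1)(n+2)) * a_n; check: a_0 = 1, a_1 = 2, a_2 = -6, a_3 = -4, a_4 = 6, a_5 = 12/5


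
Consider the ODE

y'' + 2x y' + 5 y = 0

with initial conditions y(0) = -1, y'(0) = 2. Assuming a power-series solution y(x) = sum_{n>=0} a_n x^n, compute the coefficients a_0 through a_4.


Ansatz: y(x) = sum_{n>=0} a_n x^n, so y'(x) = sum_{n>=1} n a_n x^(n-1) and y''(x) = sum_{n>=2} n(n-1) a_n x^(n-2).
Substitute into P(x) y'' + Q(x) y' + R(x) y = 0 with P(x) = 1, Q(x) = 2x, R(x) = 5, and match powers of x.
Initial conditions: a_0 = -1, a_1 = 2.
Setting the coefficient of each power of x to zero and solving order by order (substituting the coefficients already found):
  x^0: 2 a_2 + 5 a_0 = 0  ->  2 a_2 = -5 a_0 = 5  ->  a_2 = 5/2
  x^1: 6 a_3 + 7 a_1 = 0  ->  6 a_3 = -7 a_1 = -14  ->  a_3 = -7/3
  x^2: 12 a_4 + 9 a_2 = 0  ->  12 a_4 = -9 a_2 = -45/2  ->  a_4 = -15/8
Truncated series: y(x) = -1 + 2 x + (5/2) x^2 - (7/3) x^3 - (15/8) x^4 + O(x^5).

a_0 = -1; a_1 = 2; a_2 = 5/2; a_3 = -7/3; a_4 = -15/8


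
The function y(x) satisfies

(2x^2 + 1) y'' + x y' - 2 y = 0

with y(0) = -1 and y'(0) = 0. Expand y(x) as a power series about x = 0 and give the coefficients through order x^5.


Ansatz: y(x) = sum_{n>=0} a_n x^n, so y'(x) = sum_{n>=1} n a_n x^(n-1) and y''(x) = sum_{n>=2} n(n-1) a_n x^(n-2).
Substitute into P(x) y'' + Q(x) y' + R(x) y = 0 with P(x) = 2x^2 + 1, Q(x) = x, R(x) = -2, and match powers of x.
Initial conditions: a_0 = -1, a_1 = 0.
Setting the coefficient of each power of x to zero and solving order by order (substituting the coefficients already found):
  x^0: 2 a_2 - 2 a_0 = 0  ->  2 a_2 = 2 a_0 = -2  ->  a_2 = -1
  x^1: 6 a_3 - a_1 = 0  ->  6 a_3 = a_1 = 0  ->  a_3 = 0
  x^2: 12 a_4 + 4 a_2 = 0  ->  12 a_4 = -4 a_2 = 4  ->  a_4 = 1/3
  x^3: 20 a_5 + 13 a_3 = 0  ->  20 a_5 = -13 a_3 = 0  ->  a_5 = 0
Truncated series: y(x) = -1 - x^2 + (1/3) x^4 + O(x^6).

a_0 = -1; a_1 = 0; a_2 = -1; a_3 = 0; a_4 = 1/3; a_5 = 0


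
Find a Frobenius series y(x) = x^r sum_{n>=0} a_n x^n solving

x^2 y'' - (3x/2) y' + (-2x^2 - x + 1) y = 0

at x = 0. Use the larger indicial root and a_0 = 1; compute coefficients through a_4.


Write in Frobenius form y'' + (p(x)/x) y' + (q(x)/x^2) y = 0:
  p(x) = -3/2,  q(x) = -2x^2 - x + 1.
Indicial equation: r(r-1) + (-3/2) r + (1) = 0 -> roots r_1 = 2, r_2 = 1/2.
Take r = r_1 = 2. Let y(x) = x^r sum_{n>=0} a_n x^n with a_0 = 1.
Substitute y = x^r sum a_n x^n and match x^{r+n}. The recurrence is
  D(n) a_n - 1 a_{n-1} - 2 a_{n-2} = 0,  where D(n) = (r+n)(r+n-1) + (-3/2)(r+n) + (1).
  a_n = [1 a_{n-1} + 2 a_{n-2}] / D(n).
Since the indicial polynomial factors as (r - r_1)(r - r_2), D(n) = (r_1 + n - r_1)(r_1 + n - r_2) = n(n + 3/2).
Evaluating step by step (a_0 = 1):
  n = 1: D(1) = 1(1 + 3/2) = 5/2; numerator = 1(1) = 1; a_1 = (1)/(5/2) = 2/5
  n = 2: D(2) = 2(2 + 3/2) = 7; numerator = 1(2/5) + 2(1) = 12/5; a_2 = (12/5)/(7) = 12/35
  n = 3: D(3) = 3(3 + 3/2) = 27/2; numerator = 1(12/35) + 2(2/5) = 8/7; a_3 = (8/7)/(27/2) = 16/189
  n = 4: D(4) = 4(4 + 3/2) = 22; numerator = 1(16/189) + 2(12/35) = 104/135; a_4 = (104/135)/(22) = 52/1485

r = 2; a_0 = 1; a_1 = 2/5; a_2 = 12/35; a_3 = 16/189; a_4 = 52/1485


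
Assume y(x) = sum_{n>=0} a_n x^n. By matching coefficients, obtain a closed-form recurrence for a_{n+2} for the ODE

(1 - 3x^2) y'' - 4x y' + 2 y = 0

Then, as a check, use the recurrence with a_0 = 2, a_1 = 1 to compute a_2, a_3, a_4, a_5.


Substitute y = sum_n a_n x^n.
(1 - 3 x^2) y'' contributes (n+2)(n+1) a_{n+2} - 3 n(n-1) a_n at x^n.
-4 x y'(x) contributes -4 n a_n at x^n.
2 y(x) contributes 2 a_n at x^n.
Matching x^n: (n+2)(n+1) a_{n+2} + (-3 n(n-1) - 4 n + 2) a_n = 0.
Thus a_{n+2} = (3 n(n-1) + 4 n - 2) / ((n+1)(n+2)) * a_n.

Check with a_0 = 2, a_1 = 1 (apply the recurrence for n = 0, 1, 2, 3): a_0 = 2, a_1 = 1, a_2 = -2, a_3 = 1/3, a_4 = -2, a_5 = 7/15.

a_(n+2) = (3 n(n-1) + 4 n - 2) / ((n+1)(n+2)) * a_n; check: a_0 = 2, a_1 = 1, a_2 = -2, a_3 = 1/3, a_4 = -2, a_5 = 7/15


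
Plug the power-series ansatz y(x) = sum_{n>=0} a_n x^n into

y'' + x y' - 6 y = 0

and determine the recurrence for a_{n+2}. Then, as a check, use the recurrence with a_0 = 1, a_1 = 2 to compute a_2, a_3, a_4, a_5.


Substitute y = sum_n a_n x^n.
y''(x) has coefficient (n+2)(n+1) a_{n+2} at x^n;
x y'(x) has coefficient n a_n at x^n (shift);
-6 y(x) has coefficient -6 a_n at x^n.
Matching x^n: (n+2)(n+1) a_{n+2} + (n - 6) a_n = 0.
Thus a_{n+2} = (-n + 6) / ((n+1)(n+2)) * a_n.

Check with a_0 = 1, a_1 = 2 (apply the recurrence for n = 0, 1, 2, 3): a_0 = 1, a_1 = 2, a_2 = 3, a_3 = 5/3, a_4 = 1, a_5 = 1/4.

a_(n+2) = (-n + 6) / ((n+1)(n+2)) * a_n; check: a_0 = 1, a_1 = 2, a_2 = 3, a_3 = 5/3, a_4 = 1, a_5 = 1/4


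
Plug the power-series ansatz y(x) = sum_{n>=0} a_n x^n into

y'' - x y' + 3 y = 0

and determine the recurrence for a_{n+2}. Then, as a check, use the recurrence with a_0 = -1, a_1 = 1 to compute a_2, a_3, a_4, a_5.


Substitute y = sum_n a_n x^n.
y''(x) has coefficient (n+2)(n+1) a_{n+2} at x^n;
-x y'(x) has coefficient -n a_n at x^n (shift);
3 y(x) has coefficient 3 a_n at x^n.
Matching x^n: (n+2)(n+1) a_{n+2} + (-n + 3) a_n = 0.
Thus a_{n+2} = (n - 3) / ((n+1)(n+2)) * a_n.

Check with a_0 = -1, a_1 = 1 (apply the recurrence for n = 0, 1, 2, 3): a_0 = -1, a_1 = 1, a_2 = 3/2, a_3 = -1/3, a_4 = -1/8, a_5 = 0.

a_(n+2) = (n - 3) / ((n+1)(n+2)) * a_n; check: a_0 = -1, a_1 = 1, a_2 = 3/2, a_3 = -1/3, a_4 = -1/8, a_5 = 0


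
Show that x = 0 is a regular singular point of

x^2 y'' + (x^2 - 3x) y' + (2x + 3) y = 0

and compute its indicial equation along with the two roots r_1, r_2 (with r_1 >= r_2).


Divide by x^2 to reach normal form y'' + P_1(x) y' + P_2(x) y = 0 with P_1(x) = 1 - 3/x and P_2(x) = 2/x + 3/x^2.
x = 0 is a singular point because the y'-coefficient 1 - 3/x has a pole at x = 0 and the y-coefficient 2/x + 3/x^2 has a pole at x = 0.
It is a regular singular point because x P_1(x) = p(x) = x - 3 and x^2 P_2(x) = q(x) = 2x + 3 are polynomials, hence analytic at x = 0.
p(0) = -3,  q(0) = 3.
Indicial equation: r(r-1) + p(0) r + q(0) = 0, i.e. r^2 + (p(0) - 1) r + q(0) = 0, i.e. r^2 - 4 r + 3 = 0.
Discriminant: (-4)^2 - 4(3) = 4, so r = (4 ± 2)/2.
Solving: r_1 = 3, r_2 = 1.

indicial: r^2 - 4 r + 3 = 0; roots r_1 = 3, r_2 = 1


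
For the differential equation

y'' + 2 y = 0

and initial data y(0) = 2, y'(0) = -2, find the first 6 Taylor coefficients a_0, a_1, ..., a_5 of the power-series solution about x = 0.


Ansatz: y(x) = sum_{n>=0} a_n x^n, so y'(x) = sum_{n>=1} n a_n x^(n-1) and y''(x) = sum_{n>=2} n(n-1) a_n x^(n-2).
Substitute into P(x) y'' + Q(x) y' + R(x) y = 0 with P(x) = 1, Q(x) = 0, R(x) = 2, and match powers of x.
Initial conditions: a_0 = 2, a_1 = -2.
Setting the coefficient of each power of x to zero and solving order by order (substituting the coefficients already found):
  x^0: 2 a_2 + 2 a_0 = 0  ->  2 a_2 = -2 a_0 = -4  ->  a_2 = -2
  x^1: 6 a_3 + 2 a_1 = 0  ->  6 a_3 = -2 a_1 = 4  ->  a_3 = 2/3
  x^2: 12 a_4 + 2 a_2 = 0  ->  12 a_4 = -2 a_2 = 4  ->  a_4 = 1/3
  x^3: 20 a_5 + 2 a_3 = 0  ->  20 a_5 = -2 a_3 = -4/3  ->  a_5 = -1/15
Truncated series: y(x) = 2 - 2 x - 2 x^2 + (2/3) x^3 + (1/3) x^4 - (1/15) x^5 + O(x^6).

a_0 = 2; a_1 = -2; a_2 = -2; a_3 = 2/3; a_4 = 1/3; a_5 = -1/15


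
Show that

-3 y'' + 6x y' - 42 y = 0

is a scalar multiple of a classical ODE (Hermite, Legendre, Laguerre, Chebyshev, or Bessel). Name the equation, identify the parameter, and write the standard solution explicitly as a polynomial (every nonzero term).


All three coefficients share the factor -3; dividing through by -3 gives  y'' - 2x y' + 14 y = 0.
This matches the Hermite equation y'' - 2x y' + 2n y = 0 with 2n = 14, so n = 7; the polynomial solution is H_7(x).
With y = sum_k a_k x^k, matching x^k gives (k+2)(k+1) a_{k+2} = 2(k - n) a_k = 2(k - 7) a_k. The right side vanishes at k = 7, so the series with the parity of 7 terminates at degree 7.
Standard normalization: leading coefficient of H_n is 2^n, so a_7 = 2^7 = 128. Work downward with a_k = (k+1)(k+2) a_{k+2} / (2(k - n)):
  a_5 = (6)(7)(128) / (2(5 - 7)) = 5376/(-4) = -1344
  a_3 = (4)(5)(-1344) / (2(3 - 7)) = -26880/(-8) = 3360
  a_1 = (2)(3)(3360) / (2(1 - 7)) = 20160/(-12) = -1680
Hence H_7(x) = 128 x^7 - 1344 x^5 + 3360 x^3 - 1680 x.

H_7(x); series = 128 x^7 - 1344 x^5 + 3360 x^3 - 1680 x


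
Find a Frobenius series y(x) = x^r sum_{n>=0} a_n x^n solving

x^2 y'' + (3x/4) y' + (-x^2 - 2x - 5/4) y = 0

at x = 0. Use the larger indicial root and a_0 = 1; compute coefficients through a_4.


Write in Frobenius form y'' + (p(x)/x) y' + (q(x)/x^2) y = 0:
  p(x) = 3/4,  q(x) = -x^2 - 2x - 5/4.
Indicial equation: r(r-1) + (3/4) r + (-5/4) = 0 -> roots r_1 = 5/4, r_2 = -1.
Take r = r_1 = 5/4. Let y(x) = x^r sum_{n>=0} a_n x^n with a_0 = 1.
Substitute y = x^r sum a_n x^n and match x^{r+n}. The recurrence is
  D(n) a_n - 2 a_{n-1} - 1 a_{n-2} = 0,  where D(n) = (r+n)(r+n-1) + (3/4)(r+n) + (-5/4).
  a_n = [2 a_{n-1} + 1 a_{n-2}] / D(n).
Since the indicial polynomial factors as (r - r_1)(r - r_2), D(n) = (r_1 + n - r_1)(r_1 + n - r_2) = n(n + 9/4).
Evaluating step by step (a_0 = 1):
  n = 1: D(1) = 1(1 + 9/4) = 13/4; numerator = 2(1) = 2; a_1 = (2)/(13/4) = 8/13
  n = 2: D(2) = 2(2 + 9/4) = 17/2; numerator = 2(8/13) + 1(1) = 29/13; a_2 = (29/13)/(17/2) = 58/221
  n = 3: D(3) = 3(3 + 9/4) = 63/4; numerator = 2(58/221) + 1(8/13) = 252/221; a_3 = (252/221)/(63/4) = 16/221
  n = 4: D(4) = 4(4 + 9/4) = 25; numerator = 2(16/221) + 1(58/221) = 90/221; a_4 = (90/221)/(25) = 18/1105

r = 5/4; a_0 = 1; a_1 = 8/13; a_2 = 58/221; a_3 = 16/221; a_4 = 18/1105


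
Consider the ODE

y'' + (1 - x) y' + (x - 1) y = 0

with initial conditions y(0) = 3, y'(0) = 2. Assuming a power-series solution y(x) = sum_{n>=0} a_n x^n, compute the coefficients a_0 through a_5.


Ansatz: y(x) = sum_{n>=0} a_n x^n, so y'(x) = sum_{n>=1} n a_n x^(n-1) and y''(x) = sum_{n>=2} n(n-1) a_n x^(n-2).
Substitute into P(x) y'' + Q(x) y' + R(x) y = 0 with P(x) = 1, Q(x) = 1 - x, R(x) = x - 1, and match powers of x.
Initial conditions: a_0 = 3, a_1 = 2.
Setting the coefficient of each power of x to zero and solving order by order (substituting the coefficients already found):
  x^0: 2 a_2 + a_1 - a_0 = 0  ->  2 a_2 = -a_1 + a_0 = 1  ->  a_2 = 1/2
  x^1: 6 a_3 + 2 a_2 - 2 a_1 + a_0 = 0  ->  6 a_3 = -2 a_2 + 2 a_1 - a_0 = 0  ->  a_3 = 0
  x^2: 12 a_4 + 3 a_3 - 3 a_2 + a_1 = 0  ->  12 a_4 = -3 a_3 + 3 a_2 - a_1 = -1/2  ->  a_4 = -1/24
  x^3: 20 a_5 + 4 a_4 - 4 a_3 + a_2 = 0  ->  20 a_5 = -4 a_4 + 4 a_3 - a_2 = -1/3  ->  a_5 = -1/60
Truncated series: y(x) = 3 + 2 x + (1/2) x^2 - (1/24) x^4 - (1/60) x^5 + O(x^6).

a_0 = 3; a_1 = 2; a_2 = 1/2; a_3 = 0; a_4 = -1/24; a_5 = -1/60


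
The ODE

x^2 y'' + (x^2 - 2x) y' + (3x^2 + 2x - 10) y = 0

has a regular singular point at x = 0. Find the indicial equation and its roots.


Divide by x^2 to reach normal form y'' + P_1(x) y' + P_2(x) y = 0 with P_1(x) = 1 - 2/x and P_2(x) = 3 + 2/x - 10/x^2.
x = 0 is a singular point because the y'-coefficient 1 - 2/x has a pole at x = 0 and the y-coefficient 3 + 2/x - 10/x^2 has a pole at x = 0.
It is a regular singular point because x P_1(x) = p(x) = x - 2 and x^2 P_2(x) = q(x) = 3x^2 + 2x - 10 are polynomials, hence analytic at x = 0.
p(0) = -2,  q(0) = -10.
Indicial equation: r(r-1) + p(0) r + q(0) = 0, i.e. r^2 + (p(0) - 1) r + q(0) = 0, i.e. r^2 - 3 r - 10 = 0.
Discriminant: (-3)^2 - 4(-10) = 49, so r = (3 ± 7)/2.
Solving: r_1 = 5, r_2 = -2.

indicial: r^2 - 3 r - 10 = 0; roots r_1 = 5, r_2 = -2


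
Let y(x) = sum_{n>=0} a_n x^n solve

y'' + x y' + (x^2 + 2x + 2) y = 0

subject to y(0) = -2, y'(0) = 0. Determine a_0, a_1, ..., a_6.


Ansatz: y(x) = sum_{n>=0} a_n x^n, so y'(x) = sum_{n>=1} n a_n x^(n-1) and y''(x) = sum_{n>=2} n(n-1) a_n x^(n-2).
Substitute into P(x) y'' + Q(x) y' + R(x) y = 0 with P(x) = 1, Q(x) = x, R(x) = x^2 + 2x + 2, and match powers of x.
Initial conditions: a_0 = -2, a_1 = 0.
Setting the coefficient of each power of x to zero and solving order by order (substituting the coefficients already found):
  x^0: 2 a_2 + 2 a_0 = 0  ->  2 a_2 = -2 a_0 = 4  ->  a_2 = 2
  x^1: 6 a_3 + 3 a_1 + 2 a_0 = 0  ->  6 a_3 = -3 a_1 - 2 a_0 = 4  ->  a_3 = 2/3
  x^2: 12 a_4 + 4 a_2 + 2 a_1 + a_0 = 0  ->  12 a_4 = -4 a_2 - 2 a_1 - a_0 = -6  ->  a_4 = -1/2
  x^3: 20 a_5 + 5 a_3 + 2 a_2 + a_1 = 0  ->  20 a_5 = -5 a_3 - 2 a_2 - a_1 = -22/3  ->  a_5 = -11/30
  x^4: 30 a_6 + 6 a_4 + 2 a_3 + a_2 = 0  ->  30 a_6 = -6 a_4 - 2 a_3 - a_2 = -1/3  ->  a_6 = -1/90
Truncated series: y(x) = -2 + 2 x^2 + (2/3) x^3 - (1/2) x^4 - (11/30) x^5 - (1/90) x^6 + O(x^7).

a_0 = -2; a_1 = 0; a_2 = 2; a_3 = 2/3; a_4 = -1/2; a_5 = -11/30; a_6 = -1/90


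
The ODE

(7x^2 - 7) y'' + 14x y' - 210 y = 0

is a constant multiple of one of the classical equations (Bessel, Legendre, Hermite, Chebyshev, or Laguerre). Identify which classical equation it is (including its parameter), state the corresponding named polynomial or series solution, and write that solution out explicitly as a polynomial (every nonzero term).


All three coefficients share the factor -7; dividing through by -7 gives  (1 - x^2) y'' - 2x y' + 30 y = 0.
This matches the Legendre equation (1 - x^2) y'' - 2x y' + n(n+1) y = 0 (note the -2x y' term) with n(n+1) = 30, so n = 5; the polynomial solution is P_5(x).
With y = sum_k a_k x^k, matching x^k gives (k+2)(k+1) a_{k+2} = [k(k+1) - n(n+1)] a_k = (k - 5)(k + 6) a_k. The right side vanishes at k = 5, so the series with the parity of 5 terminates at degree 5.
Standard normalization (P_n(1) = 1): leading coefficient (2n)!/(2^n (n!)^2) = 3628800/(32*14400) = 63/8, so a_5 = 63/8. Work downward with a_k = (k+1)(k+2) a_{k+2} / ((k - 5)(k + 6)):
  a_3 = (4)(5)(63/8) / ((3 - 5)(3 + 6)) = (315/2)/(-18) = -35/4
  a_1 = (2)(3)(-35/4) / ((1 - 5)(1 + 6)) = (-105/2)/(-28) = 15/8
Hence P_5(x) = 63 x^5/8 - 35 x^3/4 + 15 x/8.

P_5(x); series = 63 x^5/8 - 35 x^3/4 + 15 x/8


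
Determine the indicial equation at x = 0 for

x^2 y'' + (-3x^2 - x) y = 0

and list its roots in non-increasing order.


Divide by x^2 to reach normal form y'' + P_1(x) y' + P_2(x) y = 0 with P_1(x) = 0 and P_2(x) = -3 - 1/x.
x = 0 is a singular point because the y-coefficient -3 - 1/x has a pole at x = 0.
It is a regular singular point because x P_1(x) = p(x) = 0 and x^2 P_2(x) = q(x) = -3x^2 - x are polynomials, hence analytic at x = 0.
p(0) = 0,  q(0) = 0.
Indicial equation: r(r-1) + p(0) r + q(0) = 0, i.e. r^2 + (p(0) - 1) r + q(0) = 0, i.e. r^2 - 1 r = 0.
Discriminant: (-1)^2 - 4(0) = 1, so r = (1 ± 1)/2.
Solving: r_1 = 1, r_2 = 0.

indicial: r^2 - 1 r = 0; roots r_1 = 1, r_2 = 0


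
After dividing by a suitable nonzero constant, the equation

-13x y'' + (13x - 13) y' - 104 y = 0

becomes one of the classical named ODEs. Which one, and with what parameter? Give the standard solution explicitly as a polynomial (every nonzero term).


All three coefficients share the factor -13; dividing through by -13 gives  x y'' + (1 - x) y' + 8 y = 0.
This matches the Laguerre equation x y'' + (1 - x) y' + n y = 0 with n = 8; the polynomial solution is L_8(x).
With y = sum_k a_k x^k, matching x^k gives (k+1)k a_{k+1} + (k+1) a_{k+1} - k a_k + n a_k = 0, i.e. (k+1)^2 a_{k+1} = (k - n) a_k = (k - 8) a_k. The right side vanishes at k = 8, so the series terminates at degree 8.
Standard normalization L_n(0) = 1 gives a_0 = 1. Work upward with a_{k+1} = (k - 8) a_k / (k+1)^2:
  a_1 = (0 - 8)(1) / 1^2 = -8/1 = -8
  a_2 = (1 - 8)(-8) / 2^2 = 56/4 = 14
  a_3 = (2 - 8)(14) / 3^2 = -84/9 = -28/3
  a_4 = (3 - 8)(-28/3) / 4^2 = (140/3)/16 = 35/12
  a_5 = (4 - 8)(35/12) / 5^2 = (-35/3)/25 = -7/15
  a_6 = (5 - 8)(-7/15) / 6^2 = (7/5)/36 = 7/180
  a_7 = (6 - 8)(7/180) / 7^2 = (-7/90)/49 = -1/630
  a_8 = (7 - 8)(-1/630) / 8^2 = (1/630)/64 = 1/40320
Hence L_8(x) = x^8/40320 - x^7/630 + 7 x^6/180 - 7 x^5/15 + 35 x^4/12 - 28 x^3/3 + 14 x^2 - 8 x + 1.

L_8(x); series = x^8/40320 - x^7/630 + 7 x^6/180 - 7 x^5/15 + 35 x^4/12 - 28 x^3/3 + 14 x^2 - 8 x + 1


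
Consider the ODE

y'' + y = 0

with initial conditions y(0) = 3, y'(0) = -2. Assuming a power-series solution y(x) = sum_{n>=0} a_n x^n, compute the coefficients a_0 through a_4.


Ansatz: y(x) = sum_{n>=0} a_n x^n, so y'(x) = sum_{n>=1} n a_n x^(n-1) and y''(x) = sum_{n>=2} n(n-1) a_n x^(n-2).
Substitute into P(x) y'' + Q(x) y' + R(x) y = 0 with P(x) = 1, Q(x) = 0, R(x) = 1, and match powers of x.
Initial conditions: a_0 = 3, a_1 = -2.
Setting the coefficient of each power of x to zero and solving order by order (substituting the coefficients already found):
  x^0: 2 a_2 + a_0 = 0  ->  2 a_2 = -a_0 = -3  ->  a_2 = -3/2
  x^1: 6 a_3 + a_1 = 0  ->  6 a_3 = -a_1 = 2  ->  a_3 = 1/3
  x^2: 12 a_4 + a_2 = 0  ->  12 a_4 = -a_2 = 3/2  ->  a_4 = 1/8
Truncated series: y(x) = 3 - 2 x - (3/2) x^2 + (1/3) x^3 + (1/8) x^4 + O(x^5).

a_0 = 3; a_1 = -2; a_2 = -3/2; a_3 = 1/3; a_4 = 1/8


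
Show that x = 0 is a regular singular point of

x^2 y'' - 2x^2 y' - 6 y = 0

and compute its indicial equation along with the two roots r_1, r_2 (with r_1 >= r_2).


Divide by x^2 to reach normal form y'' + P_1(x) y' + P_2(x) y = 0 with P_1(x) = -2 and P_2(x) = -6/x^2.
x = 0 is a singular point because the y-coefficient -6/x^2 has a pole at x = 0.
It is a regular singular point because x P_1(x) = p(x) = -2x and x^2 P_2(x) = q(x) = -6 are polynomials, hence analytic at x = 0.
p(0) = 0,  q(0) = -6.
Indicial equation: r(r-1) + p(0) r + q(0) = 0, i.e. r^2 + (p(0) - 1) r + q(0) = 0, i.e. r^2 - 1 r - 6 = 0.
Discriminant: (-1)^2 - 4(-6) = 25, so r = (1 ± 5)/2.
Solving: r_1 = 3, r_2 = -2.

indicial: r^2 - 1 r - 6 = 0; roots r_1 = 3, r_2 = -2


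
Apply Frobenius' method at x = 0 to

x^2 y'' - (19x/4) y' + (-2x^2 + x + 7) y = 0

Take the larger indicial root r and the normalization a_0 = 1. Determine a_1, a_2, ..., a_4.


Write in Frobenius form y'' + (p(x)/x) y' + (q(x)/x^2) y = 0:
  p(x) = -19/4,  q(x) = -2x^2 + x + 7.
Indicial equation: r(r-1) + (-19/4) r + (7) = 0 -> roots r_1 = 4, r_2 = 7/4.
Take r = r_1 = 4. Let y(x) = x^r sum_{n>=0} a_n x^n with a_0 = 1.
Substitute y = x^r sum a_n x^n and match x^{r+n}. The recurrence is
  D(n) a_n + 1 a_{n-1} - 2 a_{n-2} = 0,  where D(n) = (r+n)(r+n-1) + (-19/4)(r+n) + (7).
  a_n = [-1 a_{n-1} + 2 a_{n-2}] / D(n).
Since the indicial polynomial factors as (r - r_1)(r - r_2), D(n) = (r_1 + n - r_1)(r_1 + n - r_2) = n(n + 9/4).
Evaluating step by step (a_0 = 1):
  n = 1: D(1) = 1(1 + 9/4) = 13/4; numerator = -1(1) = -1; a_1 = (-1)/(13/4) = -4/13
  n = 2: D(2) = 2(2 + 9/4) = 17/2; numerator = -1(-4/13) + 2(1) = 30/13; a_2 = (30/13)/(17/2) = 60/221
  n = 3: D(3) = 3(3 + 9/4) = 63/4; numerator = -1(60/221) + 2(-4/13) = -196/221; a_3 = (-196/221)/(63/4) = -112/1989
  n = 4: D(4) = 4(4 + 9/4) = 25; numerator = -1(-112/1989) + 2(60/221) = 1192/1989; a_4 = (1192/1989)/(25) = 1192/49725

r = 4; a_0 = 1; a_1 = -4/13; a_2 = 60/221; a_3 = -112/1989; a_4 = 1192/49725


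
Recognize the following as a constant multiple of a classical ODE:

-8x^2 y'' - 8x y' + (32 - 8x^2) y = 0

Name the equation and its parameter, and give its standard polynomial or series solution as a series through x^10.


All three coefficients share the factor -8; dividing through by -8 gives  x^2 y'' + x y' + (x^2 - 4) y = 0.
This matches the Bessel equation x^2 y'' + x y' + (x^2 - nu^2) y = 0 with nu^2 = 4, so nu = 2; the solution bounded at x = 0 is J_2(x).
Frobenius at x = 0: indicial roots ±nu; for r = nu the recurrence k(k + 2nu) c_k = -c_{k-2} gives the standard series J_nu(x) = sum_{k>=0} (-1)^k / (k! (k+nu)!) (x/2)^(2k+nu). Evaluate the first 5 terms:
  k = 0: (-1)^0 / (0! * 2! * 2^2) x^2 = 1/(1*2*4) x^2 = (1/8) x^2
  k = 1: (-1)^1 / (1! * 3! * 2^4) x^4 = -1/(1*6*16) x^4 = (-1/96) x^4
  k = 2: (-1)^2 / (2! * 4! * 2^6) x^6 = 1/(2*24*64) x^6 = (1/3072) x^6
  k = 3: (-1)^3 / (3! * 5! * 2^8) x^8 = -1/(6*120*256) x^8 = (-1/184320) x^8
  k = 4: (-1)^4 / (4! * 6! * 2^10) x^10 = 1/(24*720*1024) x^10 = (1/17694720) x^10
Hence J_2(x) = x^10/17694720 - x^8/184320 + x^6/3072 - x^4/96 + x^2/8 + ....

J_2(x); series = x^10/17694720 - x^8/184320 + x^6/3072 - x^4/96 + x^2/8


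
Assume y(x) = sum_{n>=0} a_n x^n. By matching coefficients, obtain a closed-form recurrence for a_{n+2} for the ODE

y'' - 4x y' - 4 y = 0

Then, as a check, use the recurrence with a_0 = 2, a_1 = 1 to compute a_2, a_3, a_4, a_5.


Substitute y = sum_n a_n x^n.
y''(x) has coefficient (n+2)(n+1) a_{n+2} at x^n;
-4 x y'(x) has coefficient -4 n a_n at x^n (shift);
-4 y(x) has coefficient -4 a_n at x^n.
Matching x^n: (n+2)(n+1) a_{n+2} + (-4n - 4) a_n = 0.
Thus a_{n+2} = (4n + 4) / ((n+1)(n+2)) * a_n.

Check with a_0 = 2, a_1 = 1 (apply the recurrence for n = 0, 1, 2, 3): a_0 = 2, a_1 = 1, a_2 = 4, a_3 = 4/3, a_4 = 4, a_5 = 16/15.

a_(n+2) = (4n + 4) / ((n+1)(n+2)) * a_n; check: a_0 = 2, a_1 = 1, a_2 = 4, a_3 = 4/3, a_4 = 4, a_5 = 16/15


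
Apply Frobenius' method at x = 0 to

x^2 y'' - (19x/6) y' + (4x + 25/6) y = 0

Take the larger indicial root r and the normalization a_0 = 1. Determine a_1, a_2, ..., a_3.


Write in Frobenius form y'' + (p(x)/x) y' + (q(x)/x^2) y = 0:
  p(x) = -19/6,  q(x) = 4x + 25/6.
Indicial equation: r(r-1) + (-19/6) r + (25/6) = 0 -> roots r_1 = 5/2, r_2 = 5/3.
Take r = r_1 = 5/2. Let y(x) = x^r sum_{n>=0} a_n x^n with a_0 = 1.
Substitute y = x^r sum a_n x^n and match x^{r+n}. The recurrence is
  D(n) a_n + 4 a_{n-1} = 0,  where D(n) = (r+n)(r+n-1) + (-19/6)(r+n) + (25/6).
  a_n = -4 / D(n) * a_{n-1}.
Since the indicial polynomial factors as (r - r_1)(r - r_2), D(n) = (r_1 + n - r_1)(r_1 + n - r_2) = n(n + 5/6).
Evaluating step by step (a_0 = 1):
  n = 1: D(1) = 1(1 + 5/6) = 11/6; numerator = -4(1) = -4; a_1 = (-4)/(11/6) = -24/11
  n = 2: D(2) = 2(2 + 5/6) = 17/3; numerator = -4(-24/11) = 96/11; a_2 = (96/11)/(17/3) = 288/187
  n = 3: D(3) = 3(3 + 5/6) = 23/2; numerator = -4(288/187) = -1152/187; a_3 = (-1152/187)/(23/2) = -2304/4301

r = 5/2; a_0 = 1; a_1 = -24/11; a_2 = 288/187; a_3 = -2304/4301


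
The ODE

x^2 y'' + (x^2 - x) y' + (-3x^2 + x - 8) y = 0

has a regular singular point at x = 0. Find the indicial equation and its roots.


Divide by x^2 to reach normal form y'' + P_1(x) y' + P_2(x) y = 0 with P_1(x) = 1 - 1/x and P_2(x) = -3 + 1/x - 8/x^2.
x = 0 is a singular point because the y'-coefficient 1 - 1/x has a pole at x = 0 and the y-coefficient -3 + 1/x - 8/x^2 has a pole at x = 0.
It is a regular singular point because x P_1(x) = p(x) = x - 1 and x^2 P_2(x) = q(x) = -3x^2 + x - 8 are polynomials, hence analytic at x = 0.
p(0) = -1,  q(0) = -8.
Indicial equation: r(r-1) + p(0) r + q(0) = 0, i.e. r^2 + (p(0) - 1) r + q(0) = 0, i.e. r^2 - 2 r - 8 = 0.
Discriminant: (-2)^2 - 4(-8) = 36, so r = (2 ± 6)/2.
Solving: r_1 = 4, r_2 = -2.

indicial: r^2 - 2 r - 8 = 0; roots r_1 = 4, r_2 = -2


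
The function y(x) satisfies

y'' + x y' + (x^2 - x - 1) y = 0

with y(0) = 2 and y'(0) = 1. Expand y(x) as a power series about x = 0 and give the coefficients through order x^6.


Ansatz: y(x) = sum_{n>=0} a_n x^n, so y'(x) = sum_{n>=1} n a_n x^(n-1) and y''(x) = sum_{n>=2} n(n-1) a_n x^(n-2).
Substitute into P(x) y'' + Q(x) y' + R(x) y = 0 with P(x) = 1, Q(x) = x, R(x) = x^2 - x - 1, and match powers of x.
Initial conditions: a_0 = 2, a_1 = 1.
Setting the coefficient of each power of x to zero and solving order by order (substituting the coefficients already found):
  x^0: 2 a_2 - a_0 = 0  ->  2 a_2 = a_0 = 2  ->  a_2 = 1
  x^1: 6 a_3 - a_0 = 0  ->  6 a_3 = a_0 = 2  ->  a_3 = 1/3
  x^2: 12 a_4 + a_2 - a_1 + a_0 = 0  ->  12 a_4 = -a_2 + a_1 - a_0 = -2  ->  a_4 = -1/6
  x^3: 20 a_5 + 2 a_3 - a_2 + a_1 = 0  ->  20 a_5 = -2 a_3 + a_2 - a_1 = -2/3  ->  a_5 = -1/30
  x^4: 30 a_6 + 3 a_4 - a_3 + a_2 = 0  ->  30 a_6 = -3 a_4 + a_3 - a_2 = -1/6  ->  a_6 = -1/180
Truncated series: y(x) = 2 + x + x^2 + (1/3) x^3 - (1/6) x^4 - (1/30) x^5 - (1/180) x^6 + O(x^7).

a_0 = 2; a_1 = 1; a_2 = 1; a_3 = 1/3; a_4 = -1/6; a_5 = -1/30; a_6 = -1/180


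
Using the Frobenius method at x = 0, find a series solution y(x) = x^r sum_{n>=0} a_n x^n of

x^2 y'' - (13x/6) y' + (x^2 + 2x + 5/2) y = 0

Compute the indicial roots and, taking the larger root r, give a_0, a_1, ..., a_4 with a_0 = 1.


Write in Frobenius form y'' + (p(x)/x) y' + (q(x)/x^2) y = 0:
  p(x) = -13/6,  q(x) = x^2 + 2x + 5/2.
Indicial equation: r(r-1) + (-13/6) r + (5/2) = 0 -> roots r_1 = 5/3, r_2 = 3/2.
Take r = r_1 = 5/3. Let y(x) = x^r sum_{n>=0} a_n x^n with a_0 = 1.
Substitute y = x^r sum a_n x^n and match x^{r+n}. The recurrence is
  D(n) a_n + 2 a_{n-1} + 1 a_{n-2} = 0,  where D(n) = (r+n)(r+n-1) + (-13/6)(r+n) + (5/2).
  a_n = [-2 a_{n-1} - 1 a_{n-2}] / D(n).
Since the indicial polynomial factors as (r - r_1)(r - r_2), D(n) = (r_1 + n - r_1)(r_1 + n - r_2) = n(n + 1/6).
Evaluating step by step (a_0 = 1):
  n = 1: D(1) = 1(1 + 1/6) = 7/6; numerator = -2(1) = -2; a_1 = (-2)/(7/6) = -12/7
  n = 2: D(2) = 2(2 + 1/6) = 13/3; numerator = -2(-12/7) - 1(1) = 17/7; a_2 = (17/7)/(13/3) = 51/91
  n = 3: D(3) = 3(3 + 1/6) = 19/2; numerator = -2(51/91) - 1(-12/7) = 54/91; a_3 = (54/91)/(19/2) = 108/1729
  n = 4: D(4) = 4(4 + 1/6) = 50/3; numerator = -2(108/1729) - 1(51/91) = -1185/1729; a_4 = (-1185/1729)/(50/3) = -711/17290

r = 5/3; a_0 = 1; a_1 = -12/7; a_2 = 51/91; a_3 = 108/1729; a_4 = -711/17290


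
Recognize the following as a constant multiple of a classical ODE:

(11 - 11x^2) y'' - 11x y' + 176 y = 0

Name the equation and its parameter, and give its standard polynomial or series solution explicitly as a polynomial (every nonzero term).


All three coefficients share the factor 11; dividing through by 11 gives  (1 - x^2) y'' - x y' + 16 y = 0.
This matches the Chebyshev equation (1 - x^2) y'' - x y' + n^2 y = 0 (note the -x y' term, not -2x y') with n^2 = 16, so n = 4; the polynomial solution is T_4(x).
With y = sum_k a_k x^k, matching x^k gives (k+2)(k+1) a_{k+2} = (k^2 - n^2) a_k = (k - 4)(k + 4) a_k. The right side vanishes at k = 4, so the series with the parity of 4 terminates at degree 4.
Standard normalization: leading coefficient of T_n is 2^(n-1), so a_4 = 2^3 = 8. Work downward with a_k = (k+1)(k+2) a_{k+2} / ((k - 4)(k + 4)):
  a_2 = (3)(4)(8) / ((2 - 4)(2 + 4)) = 96/(-12) = -8
  a_0 = (1)(2)(-8) / ((0 - 4)(0 + 4)) = -16/(-16) = 1
Hence T_4(x) = 8 x^4 - 8 x^2 + 1.

T_4(x); series = 8 x^4 - 8 x^2 + 1


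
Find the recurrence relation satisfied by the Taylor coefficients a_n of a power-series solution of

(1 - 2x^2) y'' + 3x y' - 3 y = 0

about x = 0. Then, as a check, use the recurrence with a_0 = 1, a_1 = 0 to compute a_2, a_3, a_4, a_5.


Substitute y = sum_n a_n x^n.
(1 - 2 x^2) y'' contributes (n+2)(n+1) a_{n+2} - 2 n(n-1) a_n at x^n.
3 x y'(x) contributes 3 n a_n at x^n.
-3 y(x) contributes -3 a_n at x^n.
Matching x^n: (n+2)(n+1) a_{n+2} + (-2 n(n-1) + 3 n - 3) a_n = 0.
Thus a_{n+2} = (2 n(n-1) - 3 n + 3) / ((n+1)(n+2)) * a_n.

Check with a_0 = 1, a_1 = 0 (apply the recurrence for n = 0, 1, 2, 3): a_0 = 1, a_1 = 0, a_2 = 3/2, a_3 = 0, a_4 = 1/8, a_5 = 0.

a_(n+2) = (2 n(n-1) - 3 n + 3) / ((n+1)(n+2)) * a_n; check: a_0 = 1, a_1 = 0, a_2 = 3/2, a_3 = 0, a_4 = 1/8, a_5 = 0


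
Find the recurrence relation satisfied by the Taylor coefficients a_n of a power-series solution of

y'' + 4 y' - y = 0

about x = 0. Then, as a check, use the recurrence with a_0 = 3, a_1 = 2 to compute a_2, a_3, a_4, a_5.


Substitute y = sum_n a_n x^n.
y''(x) has coefficient (n+2)(n+1) a_{n+2} at x^n;
4 y'(x) has coefficient 4 (n+1) a_{n+1} at x^n;
-y(x) has coefficient -1 a_n at x^n.
Matching x^n: (n+2)(n+1) a_{n+2} + 4 (n+1) a_{n+1} - 1 a_n = 0.
Thus a_{n+2} = [-4 (n+1) a_{n+1} + 1 a_n] / ((n+1)(n+2)).

Check with a_0 = 3, a_1 = 2 (apply the recurrence for n = 0, 1, 2, 3): a_0 = 3, a_1 = 2, a_2 = -5/2, a_3 = 11/3, a_4 = -31/8, a_5 = 197/60.

a_(n+2) = [-4 (n+1) a_(n+1) + 1 a_n] / ((n+1)(n+2)); check: a_0 = 3, a_1 = 2, a_2 = -5/2, a_3 = 11/3, a_4 = -31/8, a_5 = 197/60


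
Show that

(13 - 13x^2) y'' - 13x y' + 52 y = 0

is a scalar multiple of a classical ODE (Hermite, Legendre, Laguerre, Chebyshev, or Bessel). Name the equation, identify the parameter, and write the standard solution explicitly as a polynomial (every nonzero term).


All three coefficients share the factor 13; dividing through by 13 gives  (1 - x^2) y'' - x y' + 4 y = 0.
This matches the Chebyshev equation (1 - x^2) y'' - x y' + n^2 y = 0 (note the -x y' term, not -2x y') with n^2 = 4, so n = 2; the polynomial solution is T_2(x).
With y = sum_k a_k x^k, matching x^k gives (k+2)(k+1) a_{k+2} = (k^2 - n^2) a_k = (k - 2)(k + 2) a_k. The right side vanishes at k = 2, so the series with the parity of 2 terminates at degree 2.
Standard normalization: leading coefficient of T_n is 2^(n-1), so a_2 = 2^1 = 2. Work downward with a_k = (k+1)(k+2) a_{k+2} / ((k - 2)(k + 2)):
  a_0 = (1)(2)(2) / ((0 - 2)(0 + 2)) = 4/(-4) = -1
Hence T_2(x) = 2 x^2 - 1.

T_2(x); series = 2 x^2 - 1


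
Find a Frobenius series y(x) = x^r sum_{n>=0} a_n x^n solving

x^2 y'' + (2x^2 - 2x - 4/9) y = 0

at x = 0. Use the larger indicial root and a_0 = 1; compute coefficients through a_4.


Write in Frobenius form y'' + (p(x)/x) y' + (q(x)/x^2) y = 0:
  p(x) = 0,  q(x) = 2x^2 - 2x - 4/9.
Indicial equation: r(r-1) + (0) r + (-4/9) = 0 -> roots r_1 = 4/3, r_2 = -1/3.
Take r = r_1 = 4/3. Let y(x) = x^r sum_{n>=0} a_n x^n with a_0 = 1.
Substitute y = x^r sum a_n x^n and match x^{r+n}. The recurrence is
  D(n) a_n - 2 a_{n-1} + 2 a_{n-2} = 0,  where D(n) = (r+n)(r+n-1) + (0)(r+n) + (-4/9).
  a_n = [2 a_{n-1} - 2 a_{n-2}] / D(n).
Since the indicial polynomial factors as (r - r_1)(r - r_2), D(n) = (r_1 + n - r_1)(r_1 + n - r_2) = n(n + 5/3).
Evaluating step by step (a_0 = 1):
  n = 1: D(1) = 1(1 + 5/3) = 8/3; numerator = 2(1) = 2; a_1 = (2)/(8/3) = 3/4
  n = 2: D(2) = 2(2 + 5/3) = 22/3; numerator = 2(3/4) - 2(1) = -1/2; a_2 = (-1/2)/(22/3) = -3/44
  n = 3: D(3) = 3(3 + 5/3) = 14; numerator = 2(-3/44) - 2(3/4) = -18/11; a_3 = (-18/11)/(14) = -9/77
  n = 4: D(4) = 4(4 + 5/3) = 68/3; numerator = 2(-9/77) - 2(-3/44) = -15/154; a_4 = (-15/154)/(68/3) = -45/10472

r = 4/3; a_0 = 1; a_1 = 3/4; a_2 = -3/44; a_3 = -9/77; a_4 = -45/10472
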